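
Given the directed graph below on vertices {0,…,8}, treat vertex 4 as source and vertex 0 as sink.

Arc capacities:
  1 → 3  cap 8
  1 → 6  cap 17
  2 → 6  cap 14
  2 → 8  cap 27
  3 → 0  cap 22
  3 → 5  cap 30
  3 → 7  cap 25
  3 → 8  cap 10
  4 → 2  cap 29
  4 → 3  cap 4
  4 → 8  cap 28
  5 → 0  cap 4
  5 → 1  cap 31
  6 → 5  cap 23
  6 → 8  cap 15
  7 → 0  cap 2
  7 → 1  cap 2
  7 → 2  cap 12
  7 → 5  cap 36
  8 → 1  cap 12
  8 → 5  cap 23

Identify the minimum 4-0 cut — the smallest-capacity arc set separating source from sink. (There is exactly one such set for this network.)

augment #1: 4→3→0 push 4
augment #2: 4→8→5→0 push 4
augment #3: 4→8→1→3→0 push 8
max flow = 16; residual-reachable set from 4 gives S-side
cut edges (S→T): {(1,3), (4,3), (5,0)} total cap 16

Min-cut arcs: {(1,3), (4,3), (5,0)} (total capacity 16)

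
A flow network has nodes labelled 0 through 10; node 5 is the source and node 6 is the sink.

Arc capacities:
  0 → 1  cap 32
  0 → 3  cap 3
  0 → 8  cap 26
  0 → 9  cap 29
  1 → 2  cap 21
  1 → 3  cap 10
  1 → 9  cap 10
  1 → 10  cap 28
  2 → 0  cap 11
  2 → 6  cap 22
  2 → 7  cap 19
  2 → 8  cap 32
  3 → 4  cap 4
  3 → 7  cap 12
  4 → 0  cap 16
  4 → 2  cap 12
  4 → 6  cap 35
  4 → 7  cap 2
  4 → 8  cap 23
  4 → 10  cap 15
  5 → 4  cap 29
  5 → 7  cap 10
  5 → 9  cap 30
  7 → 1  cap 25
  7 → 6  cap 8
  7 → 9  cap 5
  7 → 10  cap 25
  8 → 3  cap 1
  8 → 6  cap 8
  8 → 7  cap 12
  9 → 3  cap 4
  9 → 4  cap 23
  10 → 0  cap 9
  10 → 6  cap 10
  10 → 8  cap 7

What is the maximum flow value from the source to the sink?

augment #1: 5→4→6 bottleneck 29, total now 29
augment #2: 5→7→6 bottleneck 8, total now 37
augment #3: 5→7→10→6 bottleneck 2, total now 39
augment #4: 5→9→4→6 bottleneck 6, total now 45
augment #5: 5→9→4→2→6 bottleneck 12, total now 57
augment #6: 5→9→4→8→6 bottleneck 5, total now 62
augment #7: 5→9→3→4→8→6 bottleneck 3, total now 65
augment #8: 5→9→3→4→10→6 bottleneck 1, total now 66

Maximum flow value: 66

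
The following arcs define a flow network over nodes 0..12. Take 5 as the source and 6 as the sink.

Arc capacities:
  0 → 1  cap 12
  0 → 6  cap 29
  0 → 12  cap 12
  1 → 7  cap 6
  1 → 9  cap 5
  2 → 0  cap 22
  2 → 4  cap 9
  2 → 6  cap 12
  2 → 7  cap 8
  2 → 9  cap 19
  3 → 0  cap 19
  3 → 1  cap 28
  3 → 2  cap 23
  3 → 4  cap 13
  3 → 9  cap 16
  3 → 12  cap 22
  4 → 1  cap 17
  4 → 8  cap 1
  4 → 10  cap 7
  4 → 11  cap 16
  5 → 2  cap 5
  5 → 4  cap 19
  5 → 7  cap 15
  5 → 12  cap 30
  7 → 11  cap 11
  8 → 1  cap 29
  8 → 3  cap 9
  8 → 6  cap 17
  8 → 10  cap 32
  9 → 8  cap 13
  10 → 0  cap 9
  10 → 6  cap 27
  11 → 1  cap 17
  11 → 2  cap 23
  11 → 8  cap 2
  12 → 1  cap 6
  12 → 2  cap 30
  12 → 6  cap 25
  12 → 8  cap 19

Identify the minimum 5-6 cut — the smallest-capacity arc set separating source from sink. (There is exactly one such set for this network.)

augment #1: 5→2→6 push 5
augment #2: 5→12→6 push 25
augment #3: 5→4→8→6 push 1
augment #4: 5→4→10→6 push 7
augment #5: 5→12→2→6 push 5
augment #6: 5→4→11→2→6 push 2
augment #7: 5→4→11→8→6 push 2
augment #8: 5→4→1→9→8→6 push 5
augment #9: 5→4→11→2→0→6 push 2
augment #10: 5→7→11→2→0→6 push 11
max flow = 65; residual-reachable set from 5 gives S-side
cut edges (S→T): {(5,2), (5,4), (5,12), (7,11)} total cap 65

Min-cut arcs: {(5,2), (5,4), (5,12), (7,11)} (total capacity 65)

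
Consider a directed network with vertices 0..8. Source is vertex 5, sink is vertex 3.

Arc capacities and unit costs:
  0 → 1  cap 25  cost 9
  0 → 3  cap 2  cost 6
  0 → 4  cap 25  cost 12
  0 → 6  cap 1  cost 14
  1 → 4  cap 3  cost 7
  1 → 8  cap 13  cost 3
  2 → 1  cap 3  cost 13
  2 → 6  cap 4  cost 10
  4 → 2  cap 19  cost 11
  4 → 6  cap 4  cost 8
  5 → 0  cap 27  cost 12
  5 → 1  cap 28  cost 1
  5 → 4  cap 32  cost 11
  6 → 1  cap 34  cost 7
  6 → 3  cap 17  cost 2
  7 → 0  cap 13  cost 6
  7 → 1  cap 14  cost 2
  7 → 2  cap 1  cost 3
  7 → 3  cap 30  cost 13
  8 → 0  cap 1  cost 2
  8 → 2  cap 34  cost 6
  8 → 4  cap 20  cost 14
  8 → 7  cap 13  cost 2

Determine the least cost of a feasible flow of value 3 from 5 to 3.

shortest-cost path #1: 5→1→8→0→3 push 1 @ unit cost 12 (adds 12)
shortest-cost path #2: 5→0→3 push 1 @ unit cost 18 (adds 18)
shortest-cost path #3: 5→1→4→6→3 push 1 @ unit cost 18 (adds 18)
total cost = 48

Minimum cost for 3 units: 48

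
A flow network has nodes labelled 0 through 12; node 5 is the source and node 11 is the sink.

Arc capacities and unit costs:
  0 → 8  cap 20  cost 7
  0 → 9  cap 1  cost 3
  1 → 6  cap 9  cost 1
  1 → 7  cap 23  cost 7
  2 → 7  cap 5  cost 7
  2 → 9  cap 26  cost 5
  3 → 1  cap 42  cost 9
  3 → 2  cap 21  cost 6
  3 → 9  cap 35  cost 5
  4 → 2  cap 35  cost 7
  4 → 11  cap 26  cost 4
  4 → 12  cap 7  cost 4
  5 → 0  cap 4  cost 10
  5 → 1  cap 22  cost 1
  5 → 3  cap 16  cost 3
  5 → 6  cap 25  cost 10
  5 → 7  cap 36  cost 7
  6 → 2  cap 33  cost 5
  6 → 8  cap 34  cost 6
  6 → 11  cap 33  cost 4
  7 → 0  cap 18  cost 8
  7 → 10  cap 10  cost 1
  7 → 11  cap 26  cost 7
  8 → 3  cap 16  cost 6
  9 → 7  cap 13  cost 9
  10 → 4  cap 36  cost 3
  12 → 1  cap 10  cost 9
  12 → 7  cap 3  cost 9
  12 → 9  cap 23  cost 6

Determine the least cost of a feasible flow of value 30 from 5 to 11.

shortest-cost path #1: 5→1→6→11 push 9 @ unit cost 6 (adds 54)
shortest-cost path #2: 5→6→11 push 21 @ unit cost 14 (adds 294)
total cost = 348

Minimum cost for 30 units: 348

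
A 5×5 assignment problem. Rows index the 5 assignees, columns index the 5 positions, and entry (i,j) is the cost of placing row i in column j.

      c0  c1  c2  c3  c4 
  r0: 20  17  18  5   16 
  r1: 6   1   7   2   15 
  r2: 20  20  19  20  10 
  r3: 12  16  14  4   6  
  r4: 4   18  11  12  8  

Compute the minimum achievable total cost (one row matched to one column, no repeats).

optimal assignment: row0→col3 (cost 5), row1→col1 (cost 1), row2→col4 (cost 10), row3→col2 (cost 14), row4→col0 (cost 4)
total = 5 + 1 + 10 + 14 + 4 = 34

Minimum assignment cost: 34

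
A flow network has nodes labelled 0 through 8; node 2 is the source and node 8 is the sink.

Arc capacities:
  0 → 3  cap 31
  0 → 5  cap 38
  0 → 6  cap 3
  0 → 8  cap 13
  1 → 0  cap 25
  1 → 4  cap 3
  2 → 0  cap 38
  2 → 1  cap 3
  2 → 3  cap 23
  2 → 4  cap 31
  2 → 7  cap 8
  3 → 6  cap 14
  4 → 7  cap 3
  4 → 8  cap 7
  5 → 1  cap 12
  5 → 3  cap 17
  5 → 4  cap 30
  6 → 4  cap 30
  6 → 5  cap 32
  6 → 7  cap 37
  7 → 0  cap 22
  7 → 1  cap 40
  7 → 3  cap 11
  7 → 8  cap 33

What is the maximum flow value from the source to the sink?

augment #1: 2→0→8 bottleneck 13, total now 13
augment #2: 2→4→8 bottleneck 7, total now 20
augment #3: 2→7→8 bottleneck 8, total now 28
augment #4: 2→4→7→8 bottleneck 3, total now 31
augment #5: 2→0→6→7→8 bottleneck 3, total now 34
augment #6: 2→3→6→7→8 bottleneck 14, total now 48

Maximum flow value: 48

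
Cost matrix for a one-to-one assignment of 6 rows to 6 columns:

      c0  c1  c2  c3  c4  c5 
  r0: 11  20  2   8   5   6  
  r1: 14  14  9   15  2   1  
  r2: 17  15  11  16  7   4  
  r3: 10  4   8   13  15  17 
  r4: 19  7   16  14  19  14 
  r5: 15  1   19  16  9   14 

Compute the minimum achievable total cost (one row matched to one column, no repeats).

optimal assignment: row0→col2 (cost 2), row1→col4 (cost 2), row2→col5 (cost 4), row3→col0 (cost 10), row4→col3 (cost 14), row5→col1 (cost 1)
total = 2 + 2 + 4 + 10 + 14 + 1 = 33

Minimum assignment cost: 33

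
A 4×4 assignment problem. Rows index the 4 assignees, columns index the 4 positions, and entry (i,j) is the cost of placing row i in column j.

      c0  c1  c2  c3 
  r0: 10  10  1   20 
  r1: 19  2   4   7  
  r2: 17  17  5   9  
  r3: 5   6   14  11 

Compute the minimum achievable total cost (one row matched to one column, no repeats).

Minimum assignment cost: 17

optimal assignment: row0→col2 (cost 1), row1→col1 (cost 2), row2→col3 (cost 9), row3→col0 (cost 5)
total = 1 + 2 + 9 + 5 = 17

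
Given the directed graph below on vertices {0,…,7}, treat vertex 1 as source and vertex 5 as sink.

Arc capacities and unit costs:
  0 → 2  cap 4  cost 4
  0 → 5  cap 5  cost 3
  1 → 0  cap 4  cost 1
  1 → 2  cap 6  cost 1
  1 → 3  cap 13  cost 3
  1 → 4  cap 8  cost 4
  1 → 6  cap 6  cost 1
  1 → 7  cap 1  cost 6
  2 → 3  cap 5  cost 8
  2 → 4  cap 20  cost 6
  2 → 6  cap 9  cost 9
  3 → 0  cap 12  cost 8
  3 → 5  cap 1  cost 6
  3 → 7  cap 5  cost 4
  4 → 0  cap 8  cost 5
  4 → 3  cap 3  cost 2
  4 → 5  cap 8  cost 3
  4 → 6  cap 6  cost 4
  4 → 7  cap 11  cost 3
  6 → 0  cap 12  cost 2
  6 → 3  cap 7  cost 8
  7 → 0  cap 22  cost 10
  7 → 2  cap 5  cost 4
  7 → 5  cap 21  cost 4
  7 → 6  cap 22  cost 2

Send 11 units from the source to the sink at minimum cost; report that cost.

Minimum cost for 11 units: 64

shortest-cost path #1: 1→0→5 push 4 @ unit cost 4 (adds 16)
shortest-cost path #2: 1→6→0→5 push 1 @ unit cost 6 (adds 6)
shortest-cost path #3: 1→4→5 push 6 @ unit cost 7 (adds 42)
total cost = 64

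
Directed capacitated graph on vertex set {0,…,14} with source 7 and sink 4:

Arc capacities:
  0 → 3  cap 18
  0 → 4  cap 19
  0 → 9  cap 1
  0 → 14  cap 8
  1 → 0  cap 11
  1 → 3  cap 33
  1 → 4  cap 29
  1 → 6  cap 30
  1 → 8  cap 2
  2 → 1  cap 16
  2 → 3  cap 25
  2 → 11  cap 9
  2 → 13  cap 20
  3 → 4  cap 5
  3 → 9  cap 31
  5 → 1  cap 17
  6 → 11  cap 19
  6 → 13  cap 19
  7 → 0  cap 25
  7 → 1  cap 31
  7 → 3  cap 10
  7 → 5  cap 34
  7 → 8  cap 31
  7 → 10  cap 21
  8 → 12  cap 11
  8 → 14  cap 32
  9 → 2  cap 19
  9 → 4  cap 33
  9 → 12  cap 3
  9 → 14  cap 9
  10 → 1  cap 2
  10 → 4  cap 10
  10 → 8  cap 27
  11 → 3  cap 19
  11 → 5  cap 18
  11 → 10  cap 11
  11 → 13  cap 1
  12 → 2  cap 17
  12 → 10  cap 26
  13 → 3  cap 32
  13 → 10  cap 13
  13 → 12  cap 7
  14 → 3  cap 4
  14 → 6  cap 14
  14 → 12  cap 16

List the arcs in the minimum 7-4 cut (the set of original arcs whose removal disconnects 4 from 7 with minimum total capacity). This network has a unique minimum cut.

augment #1: 7→0→4 push 19
augment #2: 7→1→4 push 29
augment #3: 7→3→4 push 5
augment #4: 7→10→4 push 10
augment #5: 7→0→9→4 push 1
augment #6: 7→3→9→4 push 5
augment #7: 7→0→3→9→4 push 5
augment #8: 7→1→3→9→4 push 2
augment #9: 7→5→1→3→9→4 push 17
augment #10: 7→8→14→3→9→4 push 2
max flow = 95; residual-reachable set from 7 gives S-side
cut edges (S→T): {(0,4), (0,9), (1,4), (3,4), (3,9), (10,4)} total cap 95

Min-cut arcs: {(0,4), (0,9), (1,4), (3,4), (3,9), (10,4)} (total capacity 95)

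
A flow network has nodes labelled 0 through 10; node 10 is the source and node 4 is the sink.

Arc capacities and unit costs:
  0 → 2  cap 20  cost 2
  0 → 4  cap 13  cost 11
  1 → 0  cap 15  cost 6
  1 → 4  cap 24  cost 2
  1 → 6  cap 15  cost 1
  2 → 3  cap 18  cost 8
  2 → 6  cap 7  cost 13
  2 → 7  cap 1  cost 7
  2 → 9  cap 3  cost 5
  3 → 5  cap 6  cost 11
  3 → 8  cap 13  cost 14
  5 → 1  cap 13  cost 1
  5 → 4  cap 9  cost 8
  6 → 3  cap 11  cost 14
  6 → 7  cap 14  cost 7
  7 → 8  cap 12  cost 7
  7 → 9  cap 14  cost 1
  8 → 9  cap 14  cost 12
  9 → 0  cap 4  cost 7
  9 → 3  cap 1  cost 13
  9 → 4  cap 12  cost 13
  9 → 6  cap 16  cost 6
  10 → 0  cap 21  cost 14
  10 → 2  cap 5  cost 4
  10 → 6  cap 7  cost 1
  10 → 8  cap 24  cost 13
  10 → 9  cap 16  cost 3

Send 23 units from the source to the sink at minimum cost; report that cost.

shortest-cost path #1: 10→9→4 push 12 @ unit cost 16 (adds 192)
shortest-cost path #2: 10→9→0→4 push 4 @ unit cost 21 (adds 84)
shortest-cost path #3: 10→0→4 push 7 @ unit cost 25 (adds 175)
total cost = 451

Minimum cost for 23 units: 451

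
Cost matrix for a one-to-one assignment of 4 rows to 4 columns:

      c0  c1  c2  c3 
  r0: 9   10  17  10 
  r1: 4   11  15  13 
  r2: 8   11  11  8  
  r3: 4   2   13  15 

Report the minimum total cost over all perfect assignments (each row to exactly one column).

optimal assignment: row0→col3 (cost 10), row1→col0 (cost 4), row2→col2 (cost 11), row3→col1 (cost 2)
total = 10 + 4 + 11 + 2 = 27

Minimum assignment cost: 27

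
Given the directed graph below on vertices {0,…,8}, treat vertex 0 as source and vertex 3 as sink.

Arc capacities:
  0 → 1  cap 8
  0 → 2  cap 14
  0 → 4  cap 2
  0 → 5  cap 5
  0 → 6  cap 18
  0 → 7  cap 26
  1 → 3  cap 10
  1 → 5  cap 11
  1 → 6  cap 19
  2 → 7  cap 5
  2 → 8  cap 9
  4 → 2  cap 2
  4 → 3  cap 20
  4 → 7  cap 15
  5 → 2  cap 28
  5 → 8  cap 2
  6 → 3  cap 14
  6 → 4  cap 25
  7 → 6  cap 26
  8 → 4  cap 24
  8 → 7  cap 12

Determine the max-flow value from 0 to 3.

augment #1: 0→1→3 bottleneck 8, total now 8
augment #2: 0→4→3 bottleneck 2, total now 10
augment #3: 0→6→3 bottleneck 14, total now 24
augment #4: 0→6→4→3 bottleneck 4, total now 28
augment #5: 0→2→8→4→3 bottleneck 9, total now 37
augment #6: 0→5→8→4→3 bottleneck 2, total now 39
augment #7: 0→7→6→4→3 bottleneck 3, total now 42

Maximum flow value: 42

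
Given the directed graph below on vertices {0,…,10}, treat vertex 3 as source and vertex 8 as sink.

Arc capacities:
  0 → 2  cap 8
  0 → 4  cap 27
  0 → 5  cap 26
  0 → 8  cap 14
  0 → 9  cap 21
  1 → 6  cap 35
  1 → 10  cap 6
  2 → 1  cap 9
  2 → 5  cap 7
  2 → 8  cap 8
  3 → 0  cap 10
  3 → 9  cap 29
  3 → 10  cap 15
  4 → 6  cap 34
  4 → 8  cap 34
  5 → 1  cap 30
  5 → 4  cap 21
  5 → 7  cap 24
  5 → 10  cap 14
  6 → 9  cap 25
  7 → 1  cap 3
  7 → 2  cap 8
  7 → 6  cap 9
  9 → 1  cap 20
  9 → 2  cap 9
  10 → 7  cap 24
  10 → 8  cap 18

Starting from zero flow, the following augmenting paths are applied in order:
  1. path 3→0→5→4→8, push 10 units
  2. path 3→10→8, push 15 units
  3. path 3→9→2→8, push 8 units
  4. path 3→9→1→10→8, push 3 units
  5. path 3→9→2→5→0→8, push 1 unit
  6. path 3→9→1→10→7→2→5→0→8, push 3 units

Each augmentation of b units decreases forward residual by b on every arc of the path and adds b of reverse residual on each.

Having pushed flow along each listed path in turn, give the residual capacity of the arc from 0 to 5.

after path 1 (3→0→5→4→8, push 10): res(0,5)=16
after path 2 (3→10→8, push 15): res(0,5)=16
after path 3 (3→9→2→8, push 8): res(0,5)=16
after path 4 (3→9→1→10→8, push 3): res(0,5)=16
after path 5 (3→9→2→5→0→8, push 1): res(0,5)=17
after path 6 (3→9→1→10→7→2→5→0→8, push 3): res(0,5)=20

Residual capacity of (0,5): 20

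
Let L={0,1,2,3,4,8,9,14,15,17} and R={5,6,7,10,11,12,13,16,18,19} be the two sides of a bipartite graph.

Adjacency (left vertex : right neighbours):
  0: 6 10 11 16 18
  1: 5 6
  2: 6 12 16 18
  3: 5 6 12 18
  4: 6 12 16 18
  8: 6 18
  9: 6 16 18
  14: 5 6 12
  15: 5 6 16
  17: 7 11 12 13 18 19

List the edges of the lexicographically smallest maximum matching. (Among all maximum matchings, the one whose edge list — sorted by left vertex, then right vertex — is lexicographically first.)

Lex-smallest maximum matching: {(0,10), (1,5), (2,6), (3,12), (4,16), (8,18), (17,7)}

|M| = 7 (so the lex-smallest maximum matching has 7 edges)
process left vertices in ascending order; for each, take the smallest-labelled available neighbour that still permits 7 edges overall, or leave it unmatched if none does
lex-smallest matching: {0-10, 1-5, 2-6, 3-12, 4-16, 8-18, 17-7}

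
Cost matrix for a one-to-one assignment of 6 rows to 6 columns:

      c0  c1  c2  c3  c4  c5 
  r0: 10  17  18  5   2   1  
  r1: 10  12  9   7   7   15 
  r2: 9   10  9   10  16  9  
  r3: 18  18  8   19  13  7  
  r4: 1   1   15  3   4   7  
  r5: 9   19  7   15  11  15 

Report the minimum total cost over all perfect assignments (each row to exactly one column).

Minimum assignment cost: 33

optimal assignment: row0→col4 (cost 2), row1→col3 (cost 7), row2→col0 (cost 9), row3→col5 (cost 7), row4→col1 (cost 1), row5→col2 (cost 7)
total = 2 + 7 + 9 + 7 + 1 + 7 = 33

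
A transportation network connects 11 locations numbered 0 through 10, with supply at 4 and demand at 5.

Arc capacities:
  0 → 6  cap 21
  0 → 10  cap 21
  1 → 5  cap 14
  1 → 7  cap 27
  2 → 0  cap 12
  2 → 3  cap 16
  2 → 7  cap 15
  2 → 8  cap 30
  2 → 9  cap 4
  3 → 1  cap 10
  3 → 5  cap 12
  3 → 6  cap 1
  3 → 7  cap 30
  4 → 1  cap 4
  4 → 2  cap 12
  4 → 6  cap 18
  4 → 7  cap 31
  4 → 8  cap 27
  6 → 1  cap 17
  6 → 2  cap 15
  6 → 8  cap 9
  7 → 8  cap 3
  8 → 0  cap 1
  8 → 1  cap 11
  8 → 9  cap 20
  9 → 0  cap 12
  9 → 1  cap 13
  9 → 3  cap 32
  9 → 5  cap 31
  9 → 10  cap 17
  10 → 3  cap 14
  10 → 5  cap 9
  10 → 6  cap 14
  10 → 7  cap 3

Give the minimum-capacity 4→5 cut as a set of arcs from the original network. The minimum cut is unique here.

augment #1: 4→1→5 push 4
augment #2: 4→2→3→5 push 12
augment #3: 4→6→1→5 push 10
augment #4: 4→8→9→5 push 20
augment #5: 4→6→2→9→5 push 4
augment #6: 4→8→0→10→5 push 1
augment #7: 4→6→2→0→10→5 push 4
augment #8: 4→8→1→6→2→0→10→5 push 4
max flow = 59; residual-reachable set from 4 gives S-side
cut edges (S→T): {(1,5), (2,9), (3,5), (8,9), (10,5)} total cap 59

Min-cut arcs: {(1,5), (2,9), (3,5), (8,9), (10,5)} (total capacity 59)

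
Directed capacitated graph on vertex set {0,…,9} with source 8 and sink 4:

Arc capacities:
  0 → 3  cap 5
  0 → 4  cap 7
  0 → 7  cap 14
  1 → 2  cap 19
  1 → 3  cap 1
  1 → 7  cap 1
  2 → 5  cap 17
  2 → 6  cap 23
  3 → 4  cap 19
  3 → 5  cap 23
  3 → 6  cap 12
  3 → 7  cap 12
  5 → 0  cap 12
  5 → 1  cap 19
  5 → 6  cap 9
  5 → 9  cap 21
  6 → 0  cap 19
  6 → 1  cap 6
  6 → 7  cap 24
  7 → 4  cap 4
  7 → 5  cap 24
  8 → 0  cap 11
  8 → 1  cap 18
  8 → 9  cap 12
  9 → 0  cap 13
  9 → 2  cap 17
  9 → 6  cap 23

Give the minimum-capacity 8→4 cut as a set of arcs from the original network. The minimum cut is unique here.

Min-cut arcs: {(0,3), (0,4), (1,3), (7,4)} (total capacity 17)

augment #1: 8→0→4 push 7
augment #2: 8→0→3→4 push 4
augment #3: 8→1→3→4 push 1
augment #4: 8→1→7→4 push 1
augment #5: 8→9→0→3→4 push 1
augment #6: 8→9→0→7→4 push 3
max flow = 17; residual-reachable set from 8 gives S-side
cut edges (S→T): {(0,3), (0,4), (1,3), (7,4)} total cap 17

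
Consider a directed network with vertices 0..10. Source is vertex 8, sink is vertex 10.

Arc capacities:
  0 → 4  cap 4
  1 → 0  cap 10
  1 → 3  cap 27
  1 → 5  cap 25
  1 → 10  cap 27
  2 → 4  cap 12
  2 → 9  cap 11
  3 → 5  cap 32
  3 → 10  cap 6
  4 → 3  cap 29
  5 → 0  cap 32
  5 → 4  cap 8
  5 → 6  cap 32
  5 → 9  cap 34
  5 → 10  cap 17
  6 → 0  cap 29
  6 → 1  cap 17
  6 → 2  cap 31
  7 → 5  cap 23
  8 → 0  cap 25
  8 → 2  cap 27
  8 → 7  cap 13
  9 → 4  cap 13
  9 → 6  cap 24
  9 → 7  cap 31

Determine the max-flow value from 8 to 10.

augment #1: 8→7→5→10 bottleneck 13, total now 13
augment #2: 8→0→4→3→10 bottleneck 4, total now 17
augment #3: 8→2→4→3→10 bottleneck 2, total now 19
augment #4: 8→2→4→3→5→10 bottleneck 4, total now 23
augment #5: 8→2→9→6→1→10 bottleneck 11, total now 34
augment #6: 8→2→4→3→5→6→1→10 bottleneck 6, total now 40

Maximum flow value: 40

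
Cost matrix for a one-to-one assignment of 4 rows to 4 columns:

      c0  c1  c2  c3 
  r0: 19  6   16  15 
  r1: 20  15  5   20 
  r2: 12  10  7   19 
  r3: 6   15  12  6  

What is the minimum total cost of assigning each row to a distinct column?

optimal assignment: row0→col1 (cost 6), row1→col2 (cost 5), row2→col0 (cost 12), row3→col3 (cost 6)
total = 6 + 5 + 12 + 6 = 29

Minimum assignment cost: 29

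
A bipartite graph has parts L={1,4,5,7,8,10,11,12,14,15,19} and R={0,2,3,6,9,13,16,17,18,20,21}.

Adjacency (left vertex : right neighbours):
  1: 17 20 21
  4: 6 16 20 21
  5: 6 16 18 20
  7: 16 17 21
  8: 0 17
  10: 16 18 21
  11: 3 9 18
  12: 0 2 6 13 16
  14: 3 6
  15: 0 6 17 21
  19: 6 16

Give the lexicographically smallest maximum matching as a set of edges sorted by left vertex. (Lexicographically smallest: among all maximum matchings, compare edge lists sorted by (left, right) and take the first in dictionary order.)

|M| = 10 (so the lex-smallest maximum matching has 10 edges)
process left vertices in ascending order; for each, take the smallest-labelled available neighbour that still permits 10 edges overall, or leave it unmatched if none does
lex-smallest matching: {1-17, 4-6, 5-20, 7-16, 8-0, 10-18, 11-9, 12-2, 14-3, 15-21}

Lex-smallest maximum matching: {(1,17), (4,6), (5,20), (7,16), (8,0), (10,18), (11,9), (12,2), (14,3), (15,21)}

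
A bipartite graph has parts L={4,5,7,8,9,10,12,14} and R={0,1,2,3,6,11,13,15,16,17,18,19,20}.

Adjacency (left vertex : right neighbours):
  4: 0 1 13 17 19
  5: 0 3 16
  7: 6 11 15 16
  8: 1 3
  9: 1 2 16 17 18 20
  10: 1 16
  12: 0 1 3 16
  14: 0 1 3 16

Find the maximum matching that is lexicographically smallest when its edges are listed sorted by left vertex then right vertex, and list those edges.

Lex-smallest maximum matching: {(4,13), (5,0), (7,6), (8,1), (9,2), (10,16), (12,3)}

|M| = 7 (so the lex-smallest maximum matching has 7 edges)
process left vertices in ascending order; for each, take the smallest-labelled available neighbour that still permits 7 edges overall, or leave it unmatched if none does
lex-smallest matching: {4-13, 5-0, 7-6, 8-1, 9-2, 10-16, 12-3}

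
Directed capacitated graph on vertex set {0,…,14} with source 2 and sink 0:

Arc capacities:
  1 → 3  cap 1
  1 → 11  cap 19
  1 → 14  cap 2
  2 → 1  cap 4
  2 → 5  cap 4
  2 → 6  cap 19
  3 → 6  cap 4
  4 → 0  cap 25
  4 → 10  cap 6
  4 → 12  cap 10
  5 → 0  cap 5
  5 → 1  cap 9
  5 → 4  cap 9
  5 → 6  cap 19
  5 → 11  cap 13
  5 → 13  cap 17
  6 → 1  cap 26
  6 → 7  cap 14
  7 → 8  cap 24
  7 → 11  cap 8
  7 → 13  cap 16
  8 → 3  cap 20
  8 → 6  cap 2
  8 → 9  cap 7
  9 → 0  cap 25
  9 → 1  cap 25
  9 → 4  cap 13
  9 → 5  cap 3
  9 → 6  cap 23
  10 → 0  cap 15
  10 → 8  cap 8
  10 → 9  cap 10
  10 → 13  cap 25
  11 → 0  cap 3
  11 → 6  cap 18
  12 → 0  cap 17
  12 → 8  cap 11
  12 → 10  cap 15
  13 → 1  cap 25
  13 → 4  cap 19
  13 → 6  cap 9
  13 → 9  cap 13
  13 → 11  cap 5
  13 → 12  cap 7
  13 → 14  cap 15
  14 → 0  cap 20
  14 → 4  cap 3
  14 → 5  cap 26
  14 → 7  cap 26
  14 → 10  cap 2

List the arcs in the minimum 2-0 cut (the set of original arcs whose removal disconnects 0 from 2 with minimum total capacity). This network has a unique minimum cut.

Min-cut arcs: {(1,14), (2,5), (6,7), (11,0)} (total capacity 23)

augment #1: 2→5→0 push 4
augment #2: 2→1→11→0 push 3
augment #3: 2→1→14→0 push 1
augment #4: 2→6→1→14→0 push 1
augment #5: 2→6→7→8→9→0 push 7
augment #6: 2→6→7→13→4→0 push 7
max flow = 23; residual-reachable set from 2 gives S-side
cut edges (S→T): {(1,14), (2,5), (6,7), (11,0)} total cap 23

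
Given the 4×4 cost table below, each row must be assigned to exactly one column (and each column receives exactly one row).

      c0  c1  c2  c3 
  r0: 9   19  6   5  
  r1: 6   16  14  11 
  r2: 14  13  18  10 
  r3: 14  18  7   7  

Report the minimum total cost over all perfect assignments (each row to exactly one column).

Minimum assignment cost: 31

optimal assignment: row0→col3 (cost 5), row1→col0 (cost 6), row2→col1 (cost 13), row3→col2 (cost 7)
total = 5 + 6 + 13 + 7 = 31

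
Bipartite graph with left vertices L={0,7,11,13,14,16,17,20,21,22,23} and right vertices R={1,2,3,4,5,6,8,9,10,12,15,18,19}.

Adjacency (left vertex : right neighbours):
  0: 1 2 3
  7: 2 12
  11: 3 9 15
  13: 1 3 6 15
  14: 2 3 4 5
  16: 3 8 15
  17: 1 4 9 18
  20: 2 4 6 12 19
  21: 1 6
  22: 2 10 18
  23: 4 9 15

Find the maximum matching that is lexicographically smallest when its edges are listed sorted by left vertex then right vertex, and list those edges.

|M| = 11 (so the lex-smallest maximum matching has 11 edges)
process left vertices in ascending order; for each, take the smallest-labelled available neighbour that still permits 11 edges overall, or leave it unmatched if none does
lex-smallest matching: {0-1, 7-2, 11-3, 13-15, 14-4, 16-8, 17-18, 20-12, 21-6, 22-10, 23-9}

Lex-smallest maximum matching: {(0,1), (7,2), (11,3), (13,15), (14,4), (16,8), (17,18), (20,12), (21,6), (22,10), (23,9)}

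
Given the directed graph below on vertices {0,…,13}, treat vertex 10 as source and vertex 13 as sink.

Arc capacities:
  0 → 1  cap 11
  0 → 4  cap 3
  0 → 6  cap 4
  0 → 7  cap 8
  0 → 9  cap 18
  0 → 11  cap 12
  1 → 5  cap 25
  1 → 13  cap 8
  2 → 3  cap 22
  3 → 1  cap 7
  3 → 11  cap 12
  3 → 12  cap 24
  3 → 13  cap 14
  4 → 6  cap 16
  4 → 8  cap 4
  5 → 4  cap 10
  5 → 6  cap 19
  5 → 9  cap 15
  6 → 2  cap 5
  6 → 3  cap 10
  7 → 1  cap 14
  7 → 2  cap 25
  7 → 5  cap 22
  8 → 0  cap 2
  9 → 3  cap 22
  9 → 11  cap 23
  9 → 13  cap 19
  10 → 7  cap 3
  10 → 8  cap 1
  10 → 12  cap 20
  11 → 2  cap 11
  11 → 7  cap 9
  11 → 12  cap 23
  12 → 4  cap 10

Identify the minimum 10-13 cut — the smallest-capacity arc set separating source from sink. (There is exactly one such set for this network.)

Min-cut arcs: {(10,7), (10,8), (12,4)} (total capacity 14)

augment #1: 10→7→1→13 push 3
augment #2: 10→8→0→1→13 push 1
augment #3: 10→12→4→6→3→13 push 10
max flow = 14; residual-reachable set from 10 gives S-side
cut edges (S→T): {(10,7), (10,8), (12,4)} total cap 14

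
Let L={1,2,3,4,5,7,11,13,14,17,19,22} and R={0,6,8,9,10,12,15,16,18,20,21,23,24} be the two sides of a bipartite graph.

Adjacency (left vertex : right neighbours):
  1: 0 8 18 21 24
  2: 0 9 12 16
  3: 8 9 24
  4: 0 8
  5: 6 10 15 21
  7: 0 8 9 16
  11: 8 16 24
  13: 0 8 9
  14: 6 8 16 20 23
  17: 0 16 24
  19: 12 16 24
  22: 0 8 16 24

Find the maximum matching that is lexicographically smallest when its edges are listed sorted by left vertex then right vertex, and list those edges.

|M| = 9 (so the lex-smallest maximum matching has 9 edges)
process left vertices in ascending order; for each, take the smallest-labelled available neighbour that still permits 9 edges overall, or leave it unmatched if none does
lex-smallest matching: {1-18, 2-0, 3-8, 5-6, 7-9, 11-16, 14-20, 17-24, 19-12}

Lex-smallest maximum matching: {(1,18), (2,0), (3,8), (5,6), (7,9), (11,16), (14,20), (17,24), (19,12)}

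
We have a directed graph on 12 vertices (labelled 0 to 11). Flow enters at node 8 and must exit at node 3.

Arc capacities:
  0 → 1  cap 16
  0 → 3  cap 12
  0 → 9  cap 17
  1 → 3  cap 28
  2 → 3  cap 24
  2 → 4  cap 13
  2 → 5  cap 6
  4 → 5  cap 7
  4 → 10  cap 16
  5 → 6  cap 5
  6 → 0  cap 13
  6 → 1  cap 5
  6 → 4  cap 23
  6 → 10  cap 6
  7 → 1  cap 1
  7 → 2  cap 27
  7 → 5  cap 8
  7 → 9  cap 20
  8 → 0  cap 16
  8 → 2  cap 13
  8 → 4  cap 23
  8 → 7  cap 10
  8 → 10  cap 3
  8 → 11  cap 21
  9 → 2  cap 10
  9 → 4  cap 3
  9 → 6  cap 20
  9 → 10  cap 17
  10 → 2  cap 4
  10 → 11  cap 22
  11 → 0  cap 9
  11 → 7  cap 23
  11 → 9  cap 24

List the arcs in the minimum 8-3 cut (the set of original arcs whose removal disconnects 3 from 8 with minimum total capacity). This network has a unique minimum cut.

Min-cut arcs: {(0,1), (0,3), (2,3), (6,1), (7,1)} (total capacity 58)

augment #1: 8→0→3 push 12
augment #2: 8→2→3 push 13
augment #3: 8→0→1→3 push 4
augment #4: 8→7→1→3 push 1
augment #5: 8→7→2→3 push 9
augment #6: 8→10→2→3 push 2
augment #7: 8→11→0→1→3 push 9
augment #8: 8→4→5→6→1→3 push 5
augment #9: 8→11→9→6→0→1→3 push 3
max flow = 58; residual-reachable set from 8 gives S-side
cut edges (S→T): {(0,1), (0,3), (2,3), (6,1), (7,1)} total cap 58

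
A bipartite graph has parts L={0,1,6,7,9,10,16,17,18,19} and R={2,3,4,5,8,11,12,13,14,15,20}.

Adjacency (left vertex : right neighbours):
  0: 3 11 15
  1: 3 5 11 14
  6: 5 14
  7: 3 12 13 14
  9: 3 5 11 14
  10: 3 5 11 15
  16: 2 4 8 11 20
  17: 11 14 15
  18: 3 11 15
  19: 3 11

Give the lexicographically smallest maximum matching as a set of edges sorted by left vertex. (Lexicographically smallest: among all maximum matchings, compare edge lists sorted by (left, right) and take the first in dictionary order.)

|M| = 7 (so the lex-smallest maximum matching has 7 edges)
process left vertices in ascending order; for each, take the smallest-labelled available neighbour that still permits 7 edges overall, or leave it unmatched if none does
lex-smallest matching: {0-3, 1-5, 6-14, 7-12, 9-11, 10-15, 16-2}

Lex-smallest maximum matching: {(0,3), (1,5), (6,14), (7,12), (9,11), (10,15), (16,2)}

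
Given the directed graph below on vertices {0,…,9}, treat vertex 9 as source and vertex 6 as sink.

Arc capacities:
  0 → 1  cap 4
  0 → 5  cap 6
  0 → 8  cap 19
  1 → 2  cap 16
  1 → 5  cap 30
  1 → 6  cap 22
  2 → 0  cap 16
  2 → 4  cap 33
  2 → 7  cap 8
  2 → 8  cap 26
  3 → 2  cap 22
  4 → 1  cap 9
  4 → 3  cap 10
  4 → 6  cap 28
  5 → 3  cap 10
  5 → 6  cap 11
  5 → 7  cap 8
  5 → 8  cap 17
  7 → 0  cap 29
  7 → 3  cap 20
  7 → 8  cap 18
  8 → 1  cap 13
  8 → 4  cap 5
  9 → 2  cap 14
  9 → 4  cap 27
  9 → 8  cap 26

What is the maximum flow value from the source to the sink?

augment #1: 9→4→6 bottleneck 27, total now 27
augment #2: 9→2→4→6 bottleneck 1, total now 28
augment #3: 9→8→1→6 bottleneck 13, total now 41
augment #4: 9→2→0→1→6 bottleneck 4, total now 45
augment #5: 9→2→0→5→6 bottleneck 6, total now 51
augment #6: 9→2→4→1→6 bottleneck 3, total now 54
augment #7: 9→8→4→1→6 bottleneck 2, total now 56
augment #8: 9→8→4→1→5→6 bottleneck 3, total now 59

Maximum flow value: 59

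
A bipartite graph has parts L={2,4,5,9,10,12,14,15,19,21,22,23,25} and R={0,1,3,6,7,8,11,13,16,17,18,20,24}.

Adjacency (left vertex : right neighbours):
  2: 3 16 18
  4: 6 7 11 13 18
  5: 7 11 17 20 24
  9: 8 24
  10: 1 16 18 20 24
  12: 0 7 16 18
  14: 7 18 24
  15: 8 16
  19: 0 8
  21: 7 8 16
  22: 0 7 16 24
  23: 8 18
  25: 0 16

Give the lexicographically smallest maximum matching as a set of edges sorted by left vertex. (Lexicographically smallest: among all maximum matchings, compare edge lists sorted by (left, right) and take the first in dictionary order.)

Lex-smallest maximum matching: {(2,3), (4,6), (5,11), (9,8), (10,1), (12,0), (14,7), (15,16), (22,24), (23,18)}

|M| = 10 (so the lex-smallest maximum matching has 10 edges)
process left vertices in ascending order; for each, take the smallest-labelled available neighbour that still permits 10 edges overall, or leave it unmatched if none does
lex-smallest matching: {2-3, 4-6, 5-11, 9-8, 10-1, 12-0, 14-7, 15-16, 22-24, 23-18}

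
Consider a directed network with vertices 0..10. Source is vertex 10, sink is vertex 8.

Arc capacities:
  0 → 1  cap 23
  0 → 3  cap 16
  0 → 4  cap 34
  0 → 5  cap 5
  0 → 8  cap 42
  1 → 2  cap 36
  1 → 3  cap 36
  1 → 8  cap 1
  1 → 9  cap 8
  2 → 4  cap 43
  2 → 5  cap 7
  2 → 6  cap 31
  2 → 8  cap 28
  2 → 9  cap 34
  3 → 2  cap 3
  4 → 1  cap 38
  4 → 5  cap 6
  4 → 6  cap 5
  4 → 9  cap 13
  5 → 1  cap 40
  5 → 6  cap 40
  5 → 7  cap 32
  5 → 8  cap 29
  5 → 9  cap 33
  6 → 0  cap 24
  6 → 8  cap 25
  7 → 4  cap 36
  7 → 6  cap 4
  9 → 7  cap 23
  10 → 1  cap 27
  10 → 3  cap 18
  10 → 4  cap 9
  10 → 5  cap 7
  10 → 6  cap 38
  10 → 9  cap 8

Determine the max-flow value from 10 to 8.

Maximum flow value: 92

augment #1: 10→1→8 bottleneck 1, total now 1
augment #2: 10→5→8 bottleneck 7, total now 8
augment #3: 10→6→8 bottleneck 25, total now 33
augment #4: 10→1→2→8 bottleneck 26, total now 59
augment #5: 10→3→2→8 bottleneck 2, total now 61
augment #6: 10→4→5→8 bottleneck 6, total now 67
augment #7: 10→6→0→8 bottleneck 13, total now 80
augment #8: 10→3→2→5→8 bottleneck 1, total now 81
augment #9: 10→4→6→0→8 bottleneck 3, total now 84
augment #10: 10→9→7→6→0→8 bottleneck 4, total now 88
augment #11: 10→9→7→4→6→0→8 bottleneck 2, total now 90
augment #12: 10→9→7→4→1→2→5→8 bottleneck 2, total now 92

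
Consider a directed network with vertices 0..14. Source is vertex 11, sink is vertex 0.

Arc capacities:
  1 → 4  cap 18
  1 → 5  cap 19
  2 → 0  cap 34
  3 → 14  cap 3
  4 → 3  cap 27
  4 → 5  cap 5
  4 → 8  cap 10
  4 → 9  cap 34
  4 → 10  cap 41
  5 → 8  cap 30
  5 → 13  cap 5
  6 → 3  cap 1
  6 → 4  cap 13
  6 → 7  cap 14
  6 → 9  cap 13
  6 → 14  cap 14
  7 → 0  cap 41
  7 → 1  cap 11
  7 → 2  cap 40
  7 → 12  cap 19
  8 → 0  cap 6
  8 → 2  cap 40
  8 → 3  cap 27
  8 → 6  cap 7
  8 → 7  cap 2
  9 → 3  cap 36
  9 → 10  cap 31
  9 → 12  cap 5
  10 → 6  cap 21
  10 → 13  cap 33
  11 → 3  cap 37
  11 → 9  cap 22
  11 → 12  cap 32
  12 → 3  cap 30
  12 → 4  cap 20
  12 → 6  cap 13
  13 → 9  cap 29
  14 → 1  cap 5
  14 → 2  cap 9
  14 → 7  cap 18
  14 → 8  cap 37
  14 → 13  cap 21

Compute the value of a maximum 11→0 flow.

augment #1: 11→3→14→2→0 bottleneck 3, total now 3
augment #2: 11→12→4→8→0 bottleneck 6, total now 9
augment #3: 11→12→6→7→0 bottleneck 13, total now 22
augment #4: 11→9→10→6→7→0 bottleneck 1, total now 23
augment #5: 11→12→4→8→2→0 bottleneck 4, total now 27
augment #6: 11→9→10→6→14→2→0 bottleneck 6, total now 33
augment #7: 11→9→10→6→14→7→0 bottleneck 8, total now 41
augment #8: 11→12→4→5→8→2→0 bottleneck 5, total now 46

Maximum flow value: 46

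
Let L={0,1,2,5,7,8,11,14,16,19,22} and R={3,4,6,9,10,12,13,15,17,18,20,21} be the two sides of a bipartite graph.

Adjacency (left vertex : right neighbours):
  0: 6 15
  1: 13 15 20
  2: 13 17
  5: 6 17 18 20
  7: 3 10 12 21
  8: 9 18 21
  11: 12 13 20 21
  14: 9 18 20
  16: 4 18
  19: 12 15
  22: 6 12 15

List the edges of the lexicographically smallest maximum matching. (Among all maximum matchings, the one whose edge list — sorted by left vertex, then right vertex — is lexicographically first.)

|M| = 11 (so the lex-smallest maximum matching has 11 edges)
process left vertices in ascending order; for each, take the smallest-labelled available neighbour that still permits 11 edges overall, or leave it unmatched if none does
lex-smallest matching: {0-6, 1-13, 2-17, 5-18, 7-3, 8-9, 11-21, 14-20, 16-4, 19-12, 22-15}

Lex-smallest maximum matching: {(0,6), (1,13), (2,17), (5,18), (7,3), (8,9), (11,21), (14,20), (16,4), (19,12), (22,15)}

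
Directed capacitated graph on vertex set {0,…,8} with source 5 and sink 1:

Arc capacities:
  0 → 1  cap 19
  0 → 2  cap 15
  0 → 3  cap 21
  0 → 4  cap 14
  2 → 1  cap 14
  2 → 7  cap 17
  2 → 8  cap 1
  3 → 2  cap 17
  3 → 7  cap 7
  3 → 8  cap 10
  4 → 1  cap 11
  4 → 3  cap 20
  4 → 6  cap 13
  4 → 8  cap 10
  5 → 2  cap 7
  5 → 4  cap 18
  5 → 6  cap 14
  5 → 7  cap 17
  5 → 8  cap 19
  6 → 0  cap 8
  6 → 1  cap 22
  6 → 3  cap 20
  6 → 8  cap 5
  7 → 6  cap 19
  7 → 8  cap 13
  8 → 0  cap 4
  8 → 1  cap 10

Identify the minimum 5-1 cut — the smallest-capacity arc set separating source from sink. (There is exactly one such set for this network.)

Min-cut arcs: {(2,1), (4,1), (6,0), (6,1), (8,0), (8,1)} (total capacity 69)

augment #1: 5→2→1 push 7
augment #2: 5→4→1 push 11
augment #3: 5→6→1 push 14
augment #4: 5→8→1 push 10
augment #5: 5→4→6→1 push 7
augment #6: 5→7→6→1 push 1
augment #7: 5→8→0→1 push 4
augment #8: 5→7→6→0→1 push 8
augment #9: 5→7→6→3→2→1 push 7
max flow = 69; residual-reachable set from 5 gives S-side
cut edges (S→T): {(2,1), (4,1), (6,0), (6,1), (8,0), (8,1)} total cap 69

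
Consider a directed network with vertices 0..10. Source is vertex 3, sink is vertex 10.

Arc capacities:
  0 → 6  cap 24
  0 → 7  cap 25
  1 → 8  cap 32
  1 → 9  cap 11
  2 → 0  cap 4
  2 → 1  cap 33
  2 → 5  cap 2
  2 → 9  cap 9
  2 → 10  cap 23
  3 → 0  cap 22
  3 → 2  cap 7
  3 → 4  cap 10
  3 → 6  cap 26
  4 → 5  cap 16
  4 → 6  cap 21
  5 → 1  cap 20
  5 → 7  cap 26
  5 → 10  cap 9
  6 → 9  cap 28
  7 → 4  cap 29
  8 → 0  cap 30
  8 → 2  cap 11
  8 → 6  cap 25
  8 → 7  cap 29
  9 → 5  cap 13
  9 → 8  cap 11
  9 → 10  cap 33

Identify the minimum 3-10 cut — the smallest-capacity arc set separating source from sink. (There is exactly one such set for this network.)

augment #1: 3→2→10 push 7
augment #2: 3→4→5→10 push 9
augment #3: 3→6→9→10 push 26
augment #4: 3→0→6→9→10 push 2
augment #5: 3→4→5→1→9→10 push 1
augment #6: 3→0→7→4→5→1→9→10 push 4
augment #7: 3→0→7→4→5→1→8→2→10 push 2
max flow = 51; residual-reachable set from 3 gives S-side
cut edges (S→T): {(3,2), (4,5), (6,9)} total cap 51

Min-cut arcs: {(3,2), (4,5), (6,9)} (total capacity 51)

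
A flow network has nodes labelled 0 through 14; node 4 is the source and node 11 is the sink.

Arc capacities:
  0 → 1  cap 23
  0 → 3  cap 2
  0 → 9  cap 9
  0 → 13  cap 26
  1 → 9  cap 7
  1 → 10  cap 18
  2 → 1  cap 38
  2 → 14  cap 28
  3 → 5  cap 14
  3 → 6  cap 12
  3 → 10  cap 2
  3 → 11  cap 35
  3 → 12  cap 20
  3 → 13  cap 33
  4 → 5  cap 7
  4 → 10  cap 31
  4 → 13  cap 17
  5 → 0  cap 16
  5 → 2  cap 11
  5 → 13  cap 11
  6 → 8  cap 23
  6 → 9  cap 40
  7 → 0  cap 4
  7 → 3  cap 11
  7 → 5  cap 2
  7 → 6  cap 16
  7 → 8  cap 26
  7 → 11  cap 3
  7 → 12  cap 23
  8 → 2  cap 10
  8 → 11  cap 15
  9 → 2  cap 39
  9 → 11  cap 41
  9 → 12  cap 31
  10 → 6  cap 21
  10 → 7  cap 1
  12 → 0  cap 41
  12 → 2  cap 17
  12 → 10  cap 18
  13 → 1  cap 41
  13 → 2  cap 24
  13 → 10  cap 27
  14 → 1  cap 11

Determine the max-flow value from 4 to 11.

augment #1: 4→10→7→11 bottleneck 1, total now 1
augment #2: 4→5→0→3→11 bottleneck 2, total now 3
augment #3: 4→5→0→9→11 bottleneck 5, total now 8
augment #4: 4→10→6→8→11 bottleneck 15, total now 23
augment #5: 4→10→6→9→11 bottleneck 6, total now 29
augment #6: 4→13→1→9→11 bottleneck 7, total now 36

Maximum flow value: 36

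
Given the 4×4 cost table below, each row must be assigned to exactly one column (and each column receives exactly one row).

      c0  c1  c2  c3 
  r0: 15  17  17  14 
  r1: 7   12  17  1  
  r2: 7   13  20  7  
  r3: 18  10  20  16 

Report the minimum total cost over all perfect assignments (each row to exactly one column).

optimal assignment: row0→col2 (cost 17), row1→col3 (cost 1), row2→col0 (cost 7), row3→col1 (cost 10)
total = 17 + 1 + 7 + 10 = 35

Minimum assignment cost: 35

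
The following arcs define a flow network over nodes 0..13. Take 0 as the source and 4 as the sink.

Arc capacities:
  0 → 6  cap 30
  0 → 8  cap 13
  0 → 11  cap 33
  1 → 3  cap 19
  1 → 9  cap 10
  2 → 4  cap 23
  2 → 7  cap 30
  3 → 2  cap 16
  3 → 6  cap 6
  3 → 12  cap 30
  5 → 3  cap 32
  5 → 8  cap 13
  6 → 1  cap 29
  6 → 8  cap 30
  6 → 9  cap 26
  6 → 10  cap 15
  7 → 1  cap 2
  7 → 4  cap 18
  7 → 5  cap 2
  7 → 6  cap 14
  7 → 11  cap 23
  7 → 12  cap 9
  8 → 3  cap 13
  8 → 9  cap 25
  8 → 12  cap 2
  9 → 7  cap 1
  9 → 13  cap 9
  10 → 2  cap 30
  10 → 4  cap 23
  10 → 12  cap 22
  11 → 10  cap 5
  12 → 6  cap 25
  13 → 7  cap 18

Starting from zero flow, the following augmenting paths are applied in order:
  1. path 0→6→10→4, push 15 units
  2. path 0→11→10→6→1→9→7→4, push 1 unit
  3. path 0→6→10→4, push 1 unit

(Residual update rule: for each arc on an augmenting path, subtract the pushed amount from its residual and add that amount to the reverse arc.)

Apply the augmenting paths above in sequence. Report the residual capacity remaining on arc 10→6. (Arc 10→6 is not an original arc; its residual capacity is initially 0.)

after path 1 (0→6→10→4, push 15): res(10,6)=15
after path 2 (0→11→10→6→1→9→7→4, push 1): res(10,6)=14
after path 3 (0→6→10→4, push 1): res(10,6)=15

Residual capacity of (10,6): 15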